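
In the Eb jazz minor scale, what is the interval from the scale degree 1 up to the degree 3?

minor 3rd

Spelling the Eb jazz minor scale: Eb F Gb Ab Bb C D.
The scale degree 1 is Eb and the degree 3 is Gb.
From Eb to Gb: 3 semitones over a third = minor.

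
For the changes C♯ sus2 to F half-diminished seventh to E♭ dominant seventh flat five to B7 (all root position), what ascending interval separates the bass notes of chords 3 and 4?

augmented fifth

The roots are E♭ and B.
5 letter names make it a fifth; at 8 semitones (a half step wider than perfect) the quality is augmented.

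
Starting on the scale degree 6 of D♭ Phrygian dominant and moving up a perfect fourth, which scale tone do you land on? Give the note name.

The scale is D♭ E𝄫 F G♭ A♭ B𝄫 C♭.
The scale degree 6 is B𝄫; a perfect fourth above that is E𝄫 — scale degree 2.

Ebb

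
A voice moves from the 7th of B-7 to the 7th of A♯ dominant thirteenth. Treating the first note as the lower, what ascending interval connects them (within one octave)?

The 7th of B-7 is A; the 7th of A♯ dominant thirteenth is G♯.
A up to G♯ spans 7 letter names and 11 semitones — a major seventh.

major seventh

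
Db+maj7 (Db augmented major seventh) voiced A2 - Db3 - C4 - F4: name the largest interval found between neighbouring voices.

Adjacent intervals: A2→Db3 = diminished fourth; Db3→C4 = major seventh; C4→F4 = perfect fourth.
The largest is Db3 to C4, a major seventh (11 semitones).

major 7th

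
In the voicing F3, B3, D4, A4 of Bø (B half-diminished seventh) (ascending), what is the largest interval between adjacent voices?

P5

Adjacent intervals: F3→B3 = augmented fourth; B3→D4 = minor third; D4→A4 = perfect fifth.
The largest is D4 to A4, a perfect fifth (7 semitones).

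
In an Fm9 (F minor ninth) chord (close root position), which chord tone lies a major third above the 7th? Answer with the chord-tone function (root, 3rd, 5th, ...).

9th

F minor ninth is spelled F-Ab-C-Eb-G.
The 7th is Eb. A major third above Eb is G.
G is the chord's 9th.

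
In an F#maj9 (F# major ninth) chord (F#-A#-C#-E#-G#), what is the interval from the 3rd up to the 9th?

The 3rd is A# and the 9th is G#.
A# up to G# is 10 semitones, a half step narrower than a major seventh, so the interval is minor.

minor seventh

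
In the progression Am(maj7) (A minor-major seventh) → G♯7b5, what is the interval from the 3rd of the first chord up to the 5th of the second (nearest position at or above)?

The 3rd of Am(maj7) (A minor-major seventh) is C; the 5th of G♯7b5 is D.
From C to D is 2 semitones, exactly the major second.

major second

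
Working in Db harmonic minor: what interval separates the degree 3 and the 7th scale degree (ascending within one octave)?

Spelling Db harmonic minor: Db Eb Fb Gb Ab Bbb C.
The degree 3 is Fb and the 7th degree is C.
From Fb to C: 8 semitones over a fifth = augmented.

augmented fifth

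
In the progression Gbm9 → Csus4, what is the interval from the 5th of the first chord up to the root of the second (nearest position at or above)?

The 5th of Gbm9 is Db; the root of Csus4 is C.
Counting 7 letters and 11 half steps from Db gives a major seventh.

major seventh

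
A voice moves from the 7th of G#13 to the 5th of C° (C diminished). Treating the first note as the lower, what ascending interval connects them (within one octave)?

G#13 has F# as its 7th, and C° (C diminished) has Gb as its 5th.
From F# to Gb: 0 semitones over a second = diminished.

d2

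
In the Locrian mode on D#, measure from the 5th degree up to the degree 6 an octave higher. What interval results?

The scale runs D# E F# G# A B C#.
5th degree = A; 6th degree (up an octave) = B.
Counting 9 letters and 14 half steps from A gives a major ninth.

major 9th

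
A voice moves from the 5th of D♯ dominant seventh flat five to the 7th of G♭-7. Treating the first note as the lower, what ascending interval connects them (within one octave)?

diminished sixth

D♯ dominant seventh flat five has A as its 5th, and G♭-7 has F♭ as its 7th.
6 letter names make it a sixth; at 7 semitones (a whole step narrower than major) the quality is diminished.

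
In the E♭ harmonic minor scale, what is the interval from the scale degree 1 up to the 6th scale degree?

The scale runs E♭ F G♭ A♭ B♭ C♭ D.
The scale degree 1 is E♭ and the 6th scale degree is C♭.
E♭ up to C♭ is 8 semitones, a half step narrower than a major sixth, so the interval is minor.

minor sixth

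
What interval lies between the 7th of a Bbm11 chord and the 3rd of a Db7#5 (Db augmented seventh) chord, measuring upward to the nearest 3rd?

major 6th

The 7th of Bbm11 is Ab; the 3rd of Db7#5 (Db augmented seventh) is F.
From Ab to F is 9 semitones, exactly the major sixth.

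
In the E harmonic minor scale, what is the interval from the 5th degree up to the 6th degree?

minor 2nd

E harmonic minor: E F♯ G A B C D♯.
5th degree = B; 6th scale degree = C.
B up to C is 1 semitone, a half step narrower than a major second, so the interval is minor.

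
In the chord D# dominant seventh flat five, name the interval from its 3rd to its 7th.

diminished fifth

D# dominant seventh flat five: D#-F##-A-C#.
So we need the interval from F## up to C#.
From F## to C#: 6 semitones over a fifth = diminished.
That tritone between 3rd and 7th is what gives the dominant seventh its pull toward resolution.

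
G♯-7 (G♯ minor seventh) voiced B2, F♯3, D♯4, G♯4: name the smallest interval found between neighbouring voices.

Adjacent intervals: B2→F♯3 = perfect fifth; F♯3→D♯4 = major sixth; D♯4→G♯4 = perfect fourth.
The smallest is D♯4 to G♯4, a perfect fourth (5 semitones).

perfect fourth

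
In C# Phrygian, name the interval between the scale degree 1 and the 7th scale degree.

minor 7th

C# phrygian: C# D E F# G# A B.
The scale degree 1 is C# and the 7th degree is B.
7 letter names make it a seventh; at 10 semitones (a half step narrower than major) the quality is minor.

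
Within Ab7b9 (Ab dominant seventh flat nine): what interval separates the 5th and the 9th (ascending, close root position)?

Ab7b9: Ab-C-Eb-Gb-Bbb.
5th = Eb; 9th = Bbb.
5 letter names make it a fifth; at 6 semitones (a half step narrower than perfect) the quality is diminished.

diminished 5th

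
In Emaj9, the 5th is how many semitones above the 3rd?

Emaj9 is spelled E, G♯, B, D♯, F♯.
G♯ to B is a minor third: 3 semitones.

3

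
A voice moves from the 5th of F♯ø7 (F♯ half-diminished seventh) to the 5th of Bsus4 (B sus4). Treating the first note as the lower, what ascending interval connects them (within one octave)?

A4

F♯ø7 (F♯ half-diminished seventh) has C as its 5th, and Bsus4 (B sus4) has F♯ as its 5th.
4 letter names make it a fourth; at 6 semitones (a half step wider than perfect) the quality is augmented.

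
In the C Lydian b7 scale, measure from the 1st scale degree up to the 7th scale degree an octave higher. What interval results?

m14

C lydian dominant: C D E F# G A Bb.
That puts C below Bb.
C up to Bb is 22 semitones, a half step narrower than a major fourteenth, so the interval is minor.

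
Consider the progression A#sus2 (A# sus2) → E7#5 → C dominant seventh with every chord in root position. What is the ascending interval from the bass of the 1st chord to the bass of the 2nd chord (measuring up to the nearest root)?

The roots are A# and E.
A# up to E is 6 semitones, a half step narrower than a perfect fifth, so the interval is diminished.

diminished fifth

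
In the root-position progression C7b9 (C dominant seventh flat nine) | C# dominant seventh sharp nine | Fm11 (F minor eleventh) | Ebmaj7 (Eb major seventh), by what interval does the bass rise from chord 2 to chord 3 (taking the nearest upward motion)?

diminished 4th

The roots are C# and F.
From C# to F: 4 semitones over a fourth = diminished.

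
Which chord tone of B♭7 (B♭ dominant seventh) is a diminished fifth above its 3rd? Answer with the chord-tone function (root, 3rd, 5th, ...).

B♭7: B♭-D-F-A♭.
The 3rd is D. A diminished fifth above D is A♭.
A♭ is the chord's 7th.

7th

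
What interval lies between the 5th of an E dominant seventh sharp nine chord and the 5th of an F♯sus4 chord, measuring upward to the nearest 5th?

M2

E dominant seventh sharp nine has B as its 5th, and F♯sus4 has C♯ as its 5th.
Counting 2 letters and 2 half steps from B gives a major second.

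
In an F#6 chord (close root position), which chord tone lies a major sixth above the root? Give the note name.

D#

The chord tones of F# major sixth are F#, A#, C#, D#.
The root is F#. A major sixth above F# is D#.
D# is the chord's 6th.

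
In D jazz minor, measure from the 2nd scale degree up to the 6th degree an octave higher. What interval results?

perfect twelfth

The scale runs D E F G A B C♯.
So we need the interval from E up to B.
E up to B spans 12 letter names and 19 semitones — a perfect twelfth.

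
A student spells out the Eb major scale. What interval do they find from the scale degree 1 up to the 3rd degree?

major third

Eb major: Eb F G Ab Bb C D.
That puts Eb below G.
Eb up to G spans 3 letter names and 4 semitones — a major third.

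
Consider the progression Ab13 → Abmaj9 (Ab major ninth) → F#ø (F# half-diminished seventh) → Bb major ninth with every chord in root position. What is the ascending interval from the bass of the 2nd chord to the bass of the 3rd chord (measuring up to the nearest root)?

augmented sixth

The roots are Ab and F#.
6 letter names make it a sixth; at 10 semitones (a half step wider than major) the quality is augmented.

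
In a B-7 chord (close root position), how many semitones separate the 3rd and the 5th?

The chord tones of Bmin7 (B minor seventh) are B-D-F#-A.
D to F# is a major third: 4 semitones.

4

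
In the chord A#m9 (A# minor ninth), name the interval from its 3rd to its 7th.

perfect fifth

A#min9 (A# minor ninth) is spelled A#–C#–E#–G#–B#.
3rd = C#; 7th = G#.
Counting 5 letters and 7 half steps from C# gives a perfect fifth.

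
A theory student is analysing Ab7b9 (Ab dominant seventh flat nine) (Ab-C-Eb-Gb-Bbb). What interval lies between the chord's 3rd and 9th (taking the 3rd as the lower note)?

diminished seventh

So we need the interval from C up to Bbb.
C up to Bbb is 9 semitones, a whole step narrower than a major seventh, so the interval is diminished.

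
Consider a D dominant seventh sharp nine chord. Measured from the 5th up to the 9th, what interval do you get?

D dominant seventh sharp nine is spelled D–F#–A–C–E#.
5th = A; 9th = E#.
A up to E# is 8 semitones, a half step wider than a perfect fifth, so the interval is augmented.

augmented fifth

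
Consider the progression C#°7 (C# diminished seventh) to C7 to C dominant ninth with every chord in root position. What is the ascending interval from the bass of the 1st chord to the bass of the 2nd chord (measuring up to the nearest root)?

The roots are C# and C.
8 letter names make it an octave; at 11 semitones (a half step narrower than perfect) the quality is diminished.

diminished octave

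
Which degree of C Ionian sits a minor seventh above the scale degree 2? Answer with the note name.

The scale is C D E F G A B.
The scale degree 2 is D; a minor seventh above that is C — scale degree 1.

C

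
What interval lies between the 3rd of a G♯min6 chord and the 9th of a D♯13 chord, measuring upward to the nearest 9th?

The 3rd of G♯min6 is B; the 9th of D♯13 is E♯.
From B to E♯: 6 semitones over a fourth = augmented.

A4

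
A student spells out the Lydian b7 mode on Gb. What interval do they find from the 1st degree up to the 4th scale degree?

Spelling the Lydian b7 mode on Gb: Gb Ab Bb C Db Eb Fb.
So we need the interval from Gb up to C.
Gb up to C is 6 semitones, a half step wider than a perfect fourth, so the interval is augmented.

A4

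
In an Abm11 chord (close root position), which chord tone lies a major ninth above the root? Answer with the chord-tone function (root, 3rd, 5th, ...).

9th

Spelling the chord: Ab–Cb–Eb–Gb–Bb–Db.
The root is Ab. A major ninth above Ab is Bb.
Bb is the chord's 9th.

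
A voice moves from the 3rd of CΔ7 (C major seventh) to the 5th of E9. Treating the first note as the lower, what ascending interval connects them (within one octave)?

CΔ7 (C major seventh) has E as its 3rd, and E9 has B as its 5th.
E up to B spans 5 letter names and 7 semitones — a perfect fifth.

perfect fifth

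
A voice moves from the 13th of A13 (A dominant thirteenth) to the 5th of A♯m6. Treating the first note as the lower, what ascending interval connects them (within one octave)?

major seventh

A13 (A dominant thirteenth) has F♯ as its 13th, and A♯m6 has E♯ as its 5th.
Counting 7 letters and 11 half steps from F♯ gives a major seventh.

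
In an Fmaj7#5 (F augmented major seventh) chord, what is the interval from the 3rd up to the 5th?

Fmaj7#5 is spelled F A C♯ E.
3rd = A; 5th = C♯.
From A to C♯ is 4 semitones, exactly the major third.

major 3rd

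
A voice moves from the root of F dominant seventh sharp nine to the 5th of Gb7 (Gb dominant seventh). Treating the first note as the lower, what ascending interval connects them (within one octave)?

F dominant seventh sharp nine has F as its root, and Gb7 (Gb dominant seventh) has Db as its 5th.
6 letter names make it a sixth; at 8 semitones (a half step narrower than major) the quality is minor.

minor sixth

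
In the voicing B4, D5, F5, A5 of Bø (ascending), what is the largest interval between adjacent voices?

M3

Adjacent intervals: B4→D5 = minor third; D5→F5 = minor third; F5→A5 = major third.
The largest is F5 to A5, a major third (4 semitones).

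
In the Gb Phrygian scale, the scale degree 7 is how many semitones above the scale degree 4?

5

The scale is Gb Abb Bbb Cb Db Ebb Fb.
Cb up to Fb is a perfect fourth — 5 semitones.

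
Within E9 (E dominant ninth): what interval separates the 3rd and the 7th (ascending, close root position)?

diminished fifth

E dominant ninth: E, G♯, B, D, F♯.
So we need the interval from G♯ up to D.
G♯ up to D is 6 semitones, a half step narrower than a perfect fifth, so the interval is diminished.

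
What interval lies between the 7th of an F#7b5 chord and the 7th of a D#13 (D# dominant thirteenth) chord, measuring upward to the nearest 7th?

M6

F#7b5 has E as its 7th, and D#13 (D# dominant thirteenth) has C# as its 7th.
E up to C# spans 6 letter names and 9 semitones — a major sixth.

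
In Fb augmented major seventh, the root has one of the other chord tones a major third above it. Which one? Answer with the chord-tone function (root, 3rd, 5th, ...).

Fbmaj7#5 (Fb augmented major seventh): Fb–Ab–C–Eb.
The root is Fb. A major third above Fb is Ab.
Ab is the chord's 3rd.

3rd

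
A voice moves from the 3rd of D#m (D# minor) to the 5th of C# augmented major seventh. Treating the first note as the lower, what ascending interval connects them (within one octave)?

augmented second

D#m (D# minor) has F# as its 3rd, and C# augmented major seventh has G## as its 5th.
From F# to G##: 3 semitones over a second = augmented.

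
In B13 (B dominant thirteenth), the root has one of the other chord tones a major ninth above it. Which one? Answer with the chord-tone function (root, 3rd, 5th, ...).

9th

Spelling the chord: B, D#, F#, A, C#, G#.
The root is B. A major ninth above B is C#.
C# is the chord's 9th.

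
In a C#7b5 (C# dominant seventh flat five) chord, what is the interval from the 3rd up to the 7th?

diminished 5th

The chord tones of C#7b5 are C# E# G B.
3rd = E#; 7th = B.
5 letter names make it a fifth; at 6 semitones (a half step narrower than perfect) the quality is diminished.
That tritone between 3rd and 7th is what gives the dominant seventh its pull toward resolution.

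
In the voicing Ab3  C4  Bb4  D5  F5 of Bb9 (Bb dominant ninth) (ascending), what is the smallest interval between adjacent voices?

m3

Adjacent intervals: Ab3→C4 = major third; C4→Bb4 = minor seventh; Bb4→D5 = major third; D5→F5 = minor third.
The smallest is D5 to F5, a minor third (3 semitones).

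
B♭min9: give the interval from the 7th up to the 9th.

The chord tones of B♭m9 are B♭ D♭ F A♭ C.
7th = A♭; 9th = C.
From A♭ to C is 4 semitones, exactly the major third.

major 3rd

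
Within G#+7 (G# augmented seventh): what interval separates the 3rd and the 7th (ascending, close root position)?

diminished 5th

G#7#5: G# B# D## F#.
The 3rd is B# and the 7th is F#.
5 letter names make it a fifth; at 6 semitones (a half step narrower than perfect) the quality is diminished.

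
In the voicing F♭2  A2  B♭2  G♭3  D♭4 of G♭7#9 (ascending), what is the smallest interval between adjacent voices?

minor 2nd

Adjacent intervals: F♭2→A2 = augmented third; A2→B♭2 = minor second; B♭2→G♭3 = minor sixth; G♭3→D♭4 = perfect fifth.
The smallest is A2 to B♭2, a minor second (1 semitone).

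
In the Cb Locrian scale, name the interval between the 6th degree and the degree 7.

The scale runs Cb Dbb Ebb Fb Gbb Abb Bbb.
6th degree = Abb; 7th degree = Bbb.
Counting 2 letters and 2 half steps from Abb gives a major second.

major 2nd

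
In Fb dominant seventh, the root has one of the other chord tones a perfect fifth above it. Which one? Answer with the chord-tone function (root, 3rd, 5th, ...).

Fb7: Fb-Ab-Cb-Ebb.
The root is Fb. A perfect fifth above Fb is Cb.
Cb is the chord's 5th.

5th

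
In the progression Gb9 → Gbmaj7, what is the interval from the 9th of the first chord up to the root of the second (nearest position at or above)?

m7

Gb9 has Ab as its 9th, and Gbmaj7 has Gb as its root.
From Ab to Gb: 10 semitones over a seventh = minor.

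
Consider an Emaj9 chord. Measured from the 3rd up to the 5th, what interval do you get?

Emaj9 (E major ninth): E, G♯, B, D♯, F♯.
The 3rd is G♯ and the 5th is B.
G♯ up to B is 3 semitones, a half step narrower than a major third, so the interval is minor.

minor third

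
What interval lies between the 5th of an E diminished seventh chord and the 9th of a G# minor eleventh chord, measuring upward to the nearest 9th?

A7

The 5th of E diminished seventh is Bb; the 9th of G# minor eleventh is A#.
7 letter names make it a seventh; at 12 semitones (a half step wider than major) the quality is augmented.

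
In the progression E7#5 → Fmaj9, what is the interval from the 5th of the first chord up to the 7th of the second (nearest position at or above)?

The 5th of E7#5 is B#; the 7th of Fmaj9 is E.
From B# to E: 4 semitones over a fourth = diminished.

d4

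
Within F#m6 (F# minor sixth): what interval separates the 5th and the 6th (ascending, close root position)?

major second

The chord tones of F#m6 are F# A C# D#.
That puts C# below D#.
Counting 2 letters and 2 half steps from C# gives a major second.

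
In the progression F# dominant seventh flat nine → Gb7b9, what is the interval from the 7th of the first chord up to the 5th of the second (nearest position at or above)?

The 7th of F# dominant seventh flat nine is E; the 5th of Gb7b9 is Db.
E up to Db is 9 semitones, a whole step narrower than a major seventh, so the interval is diminished.

diminished seventh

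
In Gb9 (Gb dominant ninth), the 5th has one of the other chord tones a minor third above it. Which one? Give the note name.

Fb

Spelling the chord: Gb–Bb–Db–Fb–Ab.
The 5th is Db. A minor third above Db is Fb.
Fb is the chord's 7th.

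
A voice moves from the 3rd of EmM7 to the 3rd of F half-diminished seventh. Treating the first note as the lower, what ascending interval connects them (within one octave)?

minor second

The 3rd of EmM7 is G; the 3rd of F half-diminished seventh is Ab.
G up to Ab is 1 semitone, a half step narrower than a major second, so the interval is minor.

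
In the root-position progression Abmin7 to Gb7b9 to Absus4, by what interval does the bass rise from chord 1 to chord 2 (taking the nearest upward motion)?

The roots are Ab and Gb.
7 letter names make it a seventh; at 10 semitones (a half step narrower than major) the quality is minor.

minor seventh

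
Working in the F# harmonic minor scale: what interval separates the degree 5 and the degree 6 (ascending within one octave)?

Spelling the F# harmonic minor scale: F# G# A B C# D E#.
That puts C# below D.
From C# to D: 1 semitone over a second = minor.

m2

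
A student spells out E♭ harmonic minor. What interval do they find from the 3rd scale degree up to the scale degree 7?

augmented 5th

Spelling E♭ harmonic minor: E♭ F G♭ A♭ B♭ C♭ D.
That puts G♭ below D.
From G♭ to D: 8 semitones over a fifth = augmented.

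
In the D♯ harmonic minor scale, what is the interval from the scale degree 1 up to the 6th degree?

Spelling the D♯ harmonic minor scale: D♯ E♯ F♯ G♯ A♯ B C𝄪.
Scale degree 1 = D♯; scale degree 6 = B.
6 letter names make it a sixth; at 8 semitones (a half step narrower than major) the quality is minor.

minor 6th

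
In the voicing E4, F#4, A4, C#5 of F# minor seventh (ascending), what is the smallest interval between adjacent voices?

major 2nd

Adjacent intervals: E4→F#4 = major second; F#4→A4 = minor third; A4→C#5 = major third.
The smallest is E4 to F#4, a major second (2 semitones).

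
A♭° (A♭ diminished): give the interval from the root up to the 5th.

diminished fifth

A♭dim: A♭ C♭ E𝄫.
The root is A♭ and the 5th is E𝄫.
From A♭ to E𝄫: 6 semitones over a fifth = diminished.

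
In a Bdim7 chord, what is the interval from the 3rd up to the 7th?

diminished 5th

B°7 (B diminished seventh) is spelled B–D–F–A♭.
3rd = D; 7th = A♭.
5 letter names make it a fifth; at 6 semitones (a half step narrower than perfect) the quality is diminished.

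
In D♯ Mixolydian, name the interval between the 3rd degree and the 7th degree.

D♯ mixolydian: D♯ E♯ F𝄪 G♯ A♯ B♯ C♯.
That puts F𝄪 below C♯.
F𝄪 up to C♯ is 6 semitones, a half step narrower than a perfect fifth, so the interval is diminished.

diminished fifth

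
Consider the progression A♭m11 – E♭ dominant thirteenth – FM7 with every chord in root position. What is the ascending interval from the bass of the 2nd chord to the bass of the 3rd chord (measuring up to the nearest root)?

M2

The roots are E♭ and F.
E♭ up to F spans 2 letter names and 2 semitones — a major second.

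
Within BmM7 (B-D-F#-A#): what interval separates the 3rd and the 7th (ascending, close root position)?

That puts D below A#.
5 letter names make it a fifth; at 8 semitones (a half step wider than perfect) the quality is augmented.

augmented fifth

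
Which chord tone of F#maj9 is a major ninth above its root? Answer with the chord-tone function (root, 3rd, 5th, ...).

Spelling the chord: F# A# C# E# G#.
The root is F#. A major ninth above F# is G#.
G# is the chord's 9th.

9th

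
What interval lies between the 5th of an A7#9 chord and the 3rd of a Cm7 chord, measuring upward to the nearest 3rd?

A7#9 has E as its 5th, and Cm7 has E♭ as its 3rd.
From E to E♭: 11 semitones over an octave = diminished.

diminished 8th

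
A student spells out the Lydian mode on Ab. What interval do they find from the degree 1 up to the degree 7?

The scale runs Ab Bb C D Eb F G.
Degree 1 = Ab; scale degree 7 = G.
Counting 7 letters and 11 half steps from Ab gives a major seventh.

major seventh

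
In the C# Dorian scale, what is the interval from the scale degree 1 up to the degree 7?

Spelling the C# Dorian scale: C# D# E F# G# A# B.
So we need the interval from C# up to B.
7 letter names make it a seventh; at 10 semitones (a half step narrower than major) the quality is minor.

minor 7th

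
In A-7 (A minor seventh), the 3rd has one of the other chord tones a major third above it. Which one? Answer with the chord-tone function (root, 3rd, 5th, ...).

5th

A minor seventh is spelled A-C-E-G.
The 3rd is C. A major third above C is E.
E is the chord's 5th.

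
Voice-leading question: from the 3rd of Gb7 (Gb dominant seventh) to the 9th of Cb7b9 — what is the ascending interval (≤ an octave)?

Gb7 (Gb dominant seventh) has Bb as its 3rd, and Cb7b9 has Dbb as its 9th.
From Bb to Dbb: 2 semitones over a third = diminished.

diminished 3rd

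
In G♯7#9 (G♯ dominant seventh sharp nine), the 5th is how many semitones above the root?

7

G♯7#9 (G♯ dominant seventh sharp nine): G♯, B♯, D♯, F♯, A𝄪.
G♯ to D♯ is a perfect fifth: 7 semitones.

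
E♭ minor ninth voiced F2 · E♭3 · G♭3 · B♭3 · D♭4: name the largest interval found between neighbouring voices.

Adjacent intervals: F2→E♭3 = minor seventh; E♭3→G♭3 = minor third; G♭3→B♭3 = major third; B♭3→D♭4 = minor third.
The largest is F2 to E♭3, a minor seventh (10 semitones).

minor 7th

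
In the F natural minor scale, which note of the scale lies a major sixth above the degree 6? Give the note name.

The scale is F G Ab Bb C Db Eb.
The degree 6 is Db; a major sixth above that is Bb — scale degree 4.

Bb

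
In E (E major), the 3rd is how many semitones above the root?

E major is spelled E, G#, B.
E to G# is a major third: 4 semitones.

4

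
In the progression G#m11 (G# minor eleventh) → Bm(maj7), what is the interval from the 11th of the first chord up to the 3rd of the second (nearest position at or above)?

minor 2nd

G#m11 (G# minor eleventh) has C# as its 11th, and Bm(maj7) has D as its 3rd.
C# up to D is 1 semitone, a half step narrower than a major second, so the interval is minor.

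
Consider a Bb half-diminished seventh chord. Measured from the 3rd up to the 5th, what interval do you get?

Spelling the chord: Bb–Db–Fb–Ab.
That puts Db below Fb.
3 letter names make it a third; at 3 semitones (a half step narrower than major) the quality is minor.

m3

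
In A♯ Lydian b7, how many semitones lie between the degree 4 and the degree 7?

4

The scale is A♯ B♯ C𝄪 D𝄪 E♯ F𝄪 G♯.
D𝄪 up to G♯ is a diminished fourth — 4 semitones.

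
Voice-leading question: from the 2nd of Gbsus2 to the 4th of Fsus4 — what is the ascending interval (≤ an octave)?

Gbsus2 has Ab as its 2nd, and Fsus4 has Bb as its 4th.
Ab up to Bb spans 2 letter names and 2 semitones — a major second.

M2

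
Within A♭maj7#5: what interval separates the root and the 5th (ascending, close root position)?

augmented fifth

The chord tones of A♭maj7#5 are A♭, C, E, G.
The root is A♭ and the 5th is E.
From A♭ to E: 8 semitones over a fifth = augmented.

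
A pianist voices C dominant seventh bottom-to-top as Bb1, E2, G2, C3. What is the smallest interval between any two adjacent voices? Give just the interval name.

Adjacent intervals: Bb1→E2 = augmented fourth; E2→G2 = minor third; G2→C3 = perfect fourth.
The smallest is E2 to G2, a minor third (3 semitones).

minor 3rd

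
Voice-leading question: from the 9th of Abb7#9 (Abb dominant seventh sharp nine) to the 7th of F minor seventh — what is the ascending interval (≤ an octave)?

perfect fourth

The 9th of Abb7#9 (Abb dominant seventh sharp nine) is Bb; the 7th of F minor seventh is Eb.
Bb up to Eb spans 4 letter names and 5 semitones — a perfect fourth.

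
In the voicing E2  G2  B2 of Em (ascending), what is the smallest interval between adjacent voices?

Adjacent intervals: E2→G2 = minor third; G2→B2 = major third.
The smallest is E2 to G2, a minor third (3 semitones).

m3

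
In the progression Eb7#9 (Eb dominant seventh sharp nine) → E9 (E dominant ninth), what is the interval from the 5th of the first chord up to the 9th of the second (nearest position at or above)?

The 5th of Eb7#9 (Eb dominant seventh sharp nine) is Bb; the 9th of E9 (E dominant ninth) is F#.
From Bb to F#: 8 semitones over a fifth = augmented.

augmented 5th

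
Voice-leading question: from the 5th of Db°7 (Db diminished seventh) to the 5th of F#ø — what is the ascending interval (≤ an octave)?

Db°7 (Db diminished seventh) has Abb as its 5th, and F#ø has C as its 5th.
3 letter names make it a third; at 5 semitones (a half step wider than major) the quality is augmented.

augmented third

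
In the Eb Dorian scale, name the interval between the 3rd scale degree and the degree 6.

augmented fourth

The scale runs Eb F Gb Ab Bb C Db.
That puts Gb below C.
4 letter names make it a fourth; at 6 semitones (a half step wider than perfect) the quality is augmented.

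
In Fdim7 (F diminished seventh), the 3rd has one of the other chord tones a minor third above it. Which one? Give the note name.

Spelling the chord: F–Ab–Cb–Ebb.
The 3rd is Ab. A minor third above Ab is Cb.
Cb is the chord's 5th.

Cb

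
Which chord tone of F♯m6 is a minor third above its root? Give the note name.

A

Spelling the chord: F♯–A–C♯–D♯.
The root is F♯. A minor third above F♯ is A.
A is the chord's 3rd.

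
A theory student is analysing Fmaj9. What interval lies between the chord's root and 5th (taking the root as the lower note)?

perfect fifth

The chord tones of Fmaj9 are F-A-C-E-G.
The root is F and the 5th is C.
F up to C spans 5 letter names and 7 semitones — a perfect fifth.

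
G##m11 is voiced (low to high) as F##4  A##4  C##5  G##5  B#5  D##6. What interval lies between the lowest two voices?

major third

Those voices are F##4 and A##4.
Counting 3 letters and 4 half steps from F## gives a major third.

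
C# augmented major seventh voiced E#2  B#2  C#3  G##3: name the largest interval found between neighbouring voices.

Adjacent intervals: E#2→B#2 = perfect fifth; B#2→C#3 = minor second; C#3→G##3 = augmented fifth.
The largest is C#3 to G##3, an augmented fifth (8 semitones).

augmented fifth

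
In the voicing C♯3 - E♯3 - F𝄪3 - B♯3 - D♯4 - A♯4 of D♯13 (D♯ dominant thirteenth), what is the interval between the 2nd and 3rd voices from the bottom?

Those voices are E♯3 and F𝄪3.
From E♯ to F𝄪 is 2 semitones, exactly the major second.

major second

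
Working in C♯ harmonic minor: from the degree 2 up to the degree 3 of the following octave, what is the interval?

minor 9th

Spelling C♯ harmonic minor: C♯ D♯ E F♯ G♯ A B♯.
That puts D♯ below E.
9 letter names make it a ninth; at 13 semitones (a half step narrower than major) the quality is minor.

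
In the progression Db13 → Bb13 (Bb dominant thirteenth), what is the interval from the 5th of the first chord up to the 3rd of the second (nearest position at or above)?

A4

Db13 has Ab as its 5th, and Bb13 (Bb dominant thirteenth) has D as its 3rd.
Ab up to D is 6 semitones, a half step wider than a perfect fourth, so the interval is augmented.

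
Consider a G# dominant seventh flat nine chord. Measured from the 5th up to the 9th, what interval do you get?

diminished fifth

G# dominant seventh flat nine: G# B# D# F# A.
So we need the interval from D# up to A.
5 letter names make it a fifth; at 6 semitones (a half step narrower than perfect) the quality is diminished.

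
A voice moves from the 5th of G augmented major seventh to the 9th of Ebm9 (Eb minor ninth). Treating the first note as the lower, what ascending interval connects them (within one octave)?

G augmented major seventh has D# as its 5th, and Ebm9 (Eb minor ninth) has F as its 9th.
3 letter names make it a third; at 2 semitones (a whole step narrower than major) the quality is diminished.

diminished third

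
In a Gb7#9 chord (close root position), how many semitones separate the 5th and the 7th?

3

The chord tones of Gb7#9 (Gb dominant seventh sharp nine) are Gb–Bb–Db–Fb–A.
Db to Fb is a minor third: 3 semitones.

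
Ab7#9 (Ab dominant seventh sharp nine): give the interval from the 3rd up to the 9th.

Ab7#9 (Ab dominant seventh sharp nine) is spelled Ab C Eb Gb B.
That puts C below B.
C up to B spans 7 letter names and 11 semitones — a major seventh.

major seventh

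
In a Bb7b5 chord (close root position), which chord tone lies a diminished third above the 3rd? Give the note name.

Fb

The chord tones of Bb7b5 are Bb, D, Fb, Ab.
The 3rd is D. A diminished third above D is Fb.
Fb is the chord's 5th.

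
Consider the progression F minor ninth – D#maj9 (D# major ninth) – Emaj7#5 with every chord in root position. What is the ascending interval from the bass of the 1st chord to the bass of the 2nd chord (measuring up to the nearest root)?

A6

The roots are F and D#.
6 letter names make it a sixth; at 10 semitones (a half step wider than major) the quality is augmented.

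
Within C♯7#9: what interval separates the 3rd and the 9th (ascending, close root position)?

major 7th

The chord tones of C♯7#9 are C♯, E♯, G♯, B, D𝄪.
So we need the interval from E♯ up to D𝄪.
Counting 7 letters and 11 half steps from E♯ gives a major seventh.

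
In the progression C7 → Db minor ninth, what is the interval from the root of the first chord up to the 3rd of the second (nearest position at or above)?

d4

The root of C7 is C; the 3rd of Db minor ninth is Fb.
From C to Fb: 4 semitones over a fourth = diminished.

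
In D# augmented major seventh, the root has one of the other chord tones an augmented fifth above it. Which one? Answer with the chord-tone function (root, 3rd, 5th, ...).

5th

D#+maj7 (D# augmented major seventh): D#, F##, A##, C##.
The root is D#. An augmented fifth above D# is A##.
A## is the chord's 5th.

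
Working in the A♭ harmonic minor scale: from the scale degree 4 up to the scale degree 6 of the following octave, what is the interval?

The scale runs A♭ B♭ C♭ D♭ E♭ F♭ G.
Scale degree 4 = D♭; 6th degree (up an octave) = F♭.
From D♭ to F♭: 15 semitones over a tenth = minor.

minor tenth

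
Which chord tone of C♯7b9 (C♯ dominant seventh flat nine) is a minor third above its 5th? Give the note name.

B

C♯7b9: C♯-E♯-G♯-B-D.
The 5th is G♯. A minor third above G♯ is B.
B is the chord's 7th.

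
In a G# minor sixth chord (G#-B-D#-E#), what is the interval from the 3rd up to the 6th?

augmented fourth

3rd = B; 6th = E#.
From B to E#: 6 semitones over a fourth = augmented.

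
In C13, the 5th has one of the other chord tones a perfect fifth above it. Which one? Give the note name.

D

C13 (C dominant thirteenth): C, E, G, Bb, D, A.
The 5th is G. A perfect fifth above G is D.
D is the chord's 9th.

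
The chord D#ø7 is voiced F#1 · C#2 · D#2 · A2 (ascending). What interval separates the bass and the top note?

The outer voices are F#1 and A2.
F# up to A is 15 semitones, a half step narrower than a major tenth, so the interval is minor.

m10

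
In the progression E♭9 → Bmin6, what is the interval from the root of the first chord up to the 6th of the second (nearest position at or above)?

The root of E♭9 is E♭; the 6th of Bmin6 is G♯.
From E♭ to G♯: 5 semitones over a third = augmented.

augmented third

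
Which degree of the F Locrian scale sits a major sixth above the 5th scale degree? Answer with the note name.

Ab

The scale is F G♭ A♭ B♭ C♭ D♭ E♭.
The 5th scale degree is C♭; a major sixth above that is A♭ — scale degree 3.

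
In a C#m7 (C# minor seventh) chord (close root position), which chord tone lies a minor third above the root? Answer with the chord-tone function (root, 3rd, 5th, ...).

C# minor seventh: C#–E–G#–B.
The root is C#. A minor third above C# is E.
E is the chord's 3rd.

3rd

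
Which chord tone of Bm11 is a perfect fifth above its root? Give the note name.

Bm11 (B minor eleventh) is spelled B, D, F#, A, C#, E.
The root is B. A perfect fifth above B is F#.
F# is the chord's 5th.

F#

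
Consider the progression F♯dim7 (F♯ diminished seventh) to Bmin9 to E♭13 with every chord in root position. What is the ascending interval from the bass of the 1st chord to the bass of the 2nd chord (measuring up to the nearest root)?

perfect fourth

The roots are F♯ and B.
From F♯ to B is 5 semitones, exactly the perfect fourth.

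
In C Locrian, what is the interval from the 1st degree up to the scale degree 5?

diminished 5th

Spelling C Locrian: C Db Eb F Gb Ab Bb.
1st degree = C; 5th scale degree = Gb.
5 letter names make it a fifth; at 6 semitones (a half step narrower than perfect) the quality is diminished.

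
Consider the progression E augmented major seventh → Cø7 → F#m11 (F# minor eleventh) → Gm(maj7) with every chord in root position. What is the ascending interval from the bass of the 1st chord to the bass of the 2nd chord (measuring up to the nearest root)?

minor sixth

The roots are E and C.
E up to C is 8 semitones, a half step narrower than a major sixth, so the interval is minor.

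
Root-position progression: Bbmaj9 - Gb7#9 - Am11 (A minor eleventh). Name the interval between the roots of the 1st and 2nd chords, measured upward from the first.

The roots are Bb and Gb.
Bb up to Gb is 8 semitones, a half step narrower than a major sixth, so the interval is minor.

m6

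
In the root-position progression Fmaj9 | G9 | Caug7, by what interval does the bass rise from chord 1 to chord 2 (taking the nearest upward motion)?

major second

The roots are F and G.
F up to G spans 2 letter names and 2 semitones — a major second.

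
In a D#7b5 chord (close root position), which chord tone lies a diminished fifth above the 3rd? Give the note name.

The chord tones of D#7b5 (D# dominant seventh flat five) are D#–F##–A–C#.
The 3rd is F##. A diminished fifth above F## is C#.
C# is the chord's 7th.

C#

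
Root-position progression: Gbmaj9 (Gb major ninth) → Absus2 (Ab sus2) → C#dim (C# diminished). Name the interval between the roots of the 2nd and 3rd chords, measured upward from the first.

The roots are Ab and C#.
3 letter names make it a third; at 5 semitones (a half step wider than major) the quality is augmented.

augmented 3rd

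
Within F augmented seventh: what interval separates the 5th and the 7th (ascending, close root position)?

d3

Spelling the chord: F–A–C#–Eb.
So we need the interval from C# up to Eb.
From C# to Eb: 2 semitones over a third = diminished.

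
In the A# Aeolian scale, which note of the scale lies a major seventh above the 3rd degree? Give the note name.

B#

The scale is A# B# C# D# E# F# G#.
The 3rd degree is C#; a major seventh above that is B# — scale degree 2.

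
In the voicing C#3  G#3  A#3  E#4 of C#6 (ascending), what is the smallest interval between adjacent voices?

major second

Adjacent intervals: C#3→G#3 = perfect fifth; G#3→A#3 = major second; A#3→E#4 = perfect fifth.
The smallest is G#3 to A#3, a major second (2 semitones).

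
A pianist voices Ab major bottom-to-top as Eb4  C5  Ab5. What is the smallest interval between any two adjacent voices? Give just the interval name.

minor sixth

Adjacent intervals: Eb4→C5 = major sixth; C5→Ab5 = minor sixth.
The smallest is C5 to Ab5, a minor sixth (8 semitones).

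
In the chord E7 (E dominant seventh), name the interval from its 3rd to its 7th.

diminished fifth

E7 (E dominant seventh) is spelled E–G#–B–D.
That puts G# below D.
5 letter names make it a fifth; at 6 semitones (a half step narrower than perfect) the quality is diminished.
That tritone between 3rd and 7th is what gives the dominant seventh its pull toward resolution.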